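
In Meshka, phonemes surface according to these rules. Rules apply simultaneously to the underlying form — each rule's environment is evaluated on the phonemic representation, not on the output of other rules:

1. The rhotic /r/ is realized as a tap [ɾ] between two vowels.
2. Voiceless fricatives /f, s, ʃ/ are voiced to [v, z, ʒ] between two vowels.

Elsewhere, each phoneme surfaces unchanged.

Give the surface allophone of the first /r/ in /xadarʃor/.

/r/ (between /a/ and /ʃ/) is in the target of rule 1 but the environment (between two vowels) is not met → [r].

[r]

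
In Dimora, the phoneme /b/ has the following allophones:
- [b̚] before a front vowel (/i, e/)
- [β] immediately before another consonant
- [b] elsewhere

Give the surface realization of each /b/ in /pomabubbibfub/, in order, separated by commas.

Occurrence 1 (position 5): no conditioning environment matches → elsewhere allophone [b].
Occurrence 2 (position 7): immediately before another consonant → [β].
Occurrence 3 (position 8): before a front vowel (/i, e/) → [b̚].
Occurrence 4 (position 10): immediately before another consonant → [β].
Occurrence 5 (position 13): no conditioning environment matches → elsewhere allophone [b].

[b], [β], [b̚], [β], [b]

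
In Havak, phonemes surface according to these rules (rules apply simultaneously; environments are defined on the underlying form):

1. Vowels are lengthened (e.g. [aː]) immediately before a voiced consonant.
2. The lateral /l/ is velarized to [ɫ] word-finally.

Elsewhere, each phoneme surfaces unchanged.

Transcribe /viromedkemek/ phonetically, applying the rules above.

[viːroːmeːdkeːmek]

/i/ meets the environment for rule 1 (before a voiced consonant) → [iː].
/o/ — between /r/ and /m/, before a voiced consonant — surfaces as [oː] (rule 1).
/e/ meets the environment for rule 1 (before a voiced consonant) → [eː].
Rule 1 applies to /e/ (between /k/ and /m/: before a voiced consonant) → [eː].
/e/ (between /m/ and /k/) fails the environment for rule 1, so it stays [e].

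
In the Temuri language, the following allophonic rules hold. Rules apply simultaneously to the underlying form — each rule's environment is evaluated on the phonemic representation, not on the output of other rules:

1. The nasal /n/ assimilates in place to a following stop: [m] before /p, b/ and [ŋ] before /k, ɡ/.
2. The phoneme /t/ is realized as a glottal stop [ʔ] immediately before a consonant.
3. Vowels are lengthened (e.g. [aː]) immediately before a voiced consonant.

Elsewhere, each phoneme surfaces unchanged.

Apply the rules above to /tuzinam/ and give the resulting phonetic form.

[tuːziːnaːm]

/t/ (word-initial) fails the environment for rule 2, so it stays [t].
Rule 3 applies to /u/ (between /t/ and /z/: before a voiced consonant) → [uː].
/z/ stays [z].
/i/ (between /z/ and /n/): before a voiced consonant, so rule 3 applies → [iː].
/n/ (between /i/ and /a/): rule 1 targets it, but not before a labial or velar stop → unchanged [n].
/a/ (between /n/ and /m/) occurs before a voiced consonant → [aː] by rule 3.
/m/ — not in any rule's target class → [m].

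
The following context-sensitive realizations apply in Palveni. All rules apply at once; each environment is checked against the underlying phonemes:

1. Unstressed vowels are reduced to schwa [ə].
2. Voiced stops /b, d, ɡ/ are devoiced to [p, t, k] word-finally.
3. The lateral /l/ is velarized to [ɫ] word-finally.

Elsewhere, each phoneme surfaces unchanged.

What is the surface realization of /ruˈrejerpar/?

/r/ (word-initial): no rule targets it → [r].
Rule 1 applies to /u/ (between /r/ and /r/: in an unstressed syllable) → [ə].
/r/ (between /u/ and /e/) is unaffected → [r].
/e/ (between /r/ and /j/) fails the environment for rule 1, so it stays [e].
/j/ (between /e/ and /e/) is unaffected → [j].
Rule 1 applies to /e/ (between /j/ and /r/: in an unstressed syllable) → [ə].
/r/ (between /e/ and /p/): no rule targets it → [r].
/p/ (between /r/ and /a/): no rule targets it → [p].
/a/ (between /p/ and /r/) occurs in an unstressed syllable → [ə] by rule 1.
/r/ (word-final): no rule targets it → [r].

[rəˈrejərpər]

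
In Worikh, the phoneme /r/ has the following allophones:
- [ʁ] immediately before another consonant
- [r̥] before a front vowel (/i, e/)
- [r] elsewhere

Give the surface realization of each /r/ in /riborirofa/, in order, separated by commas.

Occurrence 1 (position 1): before a front vowel (/i, e/) → [r̥].
Occurrence 2 (position 5): before a front vowel (/i, e/) → [r̥].
Occurrence 3 (position 7): no conditioning environment matches → elsewhere allophone [r].

[r̥], [r̥], [r]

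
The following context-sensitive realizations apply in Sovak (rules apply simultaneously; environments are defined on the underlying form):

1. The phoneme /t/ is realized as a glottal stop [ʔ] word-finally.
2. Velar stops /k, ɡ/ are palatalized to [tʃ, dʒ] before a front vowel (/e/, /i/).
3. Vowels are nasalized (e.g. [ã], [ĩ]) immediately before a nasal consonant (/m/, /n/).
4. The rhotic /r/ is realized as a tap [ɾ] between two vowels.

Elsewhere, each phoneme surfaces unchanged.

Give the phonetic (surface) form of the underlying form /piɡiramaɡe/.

/p/ (word-initial): no rule targets it → [p].
/i/ (between /p/ and /ɡ/) is in the target of rule 3 but the environment (before a nasal consonant) is not met → [i].
/ɡ/ (between /i/ and /i/): before a front vowel, so rule 2 applies → [dʒ].
/i/ (between /ɡ/ and /r/) is in the target of rule 3 but the environment (before a nasal consonant) is not met → [i].
/r/ — between /i/ and /a/, between two vowels — surfaces as [ɾ] (rule 4).
Rule 3 applies to /a/ (between /r/ and /m/: before a nasal consonant) → [ã].
/m/ (between /a/ and /a/): no rule targets it → [m].
/a/ — between /m/ and /ɡ/; rule 3 does not apply here → [a].
/ɡ/ — between /a/ and /e/, before a front vowel — surfaces as [dʒ] (rule 2).
/e/ (word-final) is in the target of rule 3 but the environment (before a nasal consonant) is not met → [e].

[pidʒiɾãmadʒe]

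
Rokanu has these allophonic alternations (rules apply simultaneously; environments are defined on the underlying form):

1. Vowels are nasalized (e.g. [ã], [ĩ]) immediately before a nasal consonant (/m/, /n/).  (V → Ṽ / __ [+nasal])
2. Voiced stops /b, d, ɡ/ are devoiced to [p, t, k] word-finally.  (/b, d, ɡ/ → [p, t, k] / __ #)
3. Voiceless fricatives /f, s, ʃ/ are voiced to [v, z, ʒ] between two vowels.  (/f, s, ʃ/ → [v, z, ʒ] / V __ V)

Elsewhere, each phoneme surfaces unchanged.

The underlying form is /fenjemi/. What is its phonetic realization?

[fẽnjẽmi]

/f/ — word-initial; rule 3 does not apply here → [f].
/e/ (between /f/ and /n/) occurs before a nasal consonant → [ẽ] by rule 1.
/n/ stays [n].
/j/ — not in any rule's target class → [j].
/e/ meets the environment for rule 1 (before a nasal consonant) → [ẽ].
/m/ (between /e/ and /i/) is unaffected → [m].
/i/ — word-final; rule 1 does not apply here → [i].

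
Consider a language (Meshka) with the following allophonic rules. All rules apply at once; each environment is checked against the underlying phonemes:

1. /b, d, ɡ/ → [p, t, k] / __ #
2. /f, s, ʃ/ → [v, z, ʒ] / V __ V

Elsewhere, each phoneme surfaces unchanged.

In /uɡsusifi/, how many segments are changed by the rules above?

2

Segments that undergo a rule: /s/ → [z] (rule 2); /f/ → [v] (rule 2).
All other segments surface unchanged.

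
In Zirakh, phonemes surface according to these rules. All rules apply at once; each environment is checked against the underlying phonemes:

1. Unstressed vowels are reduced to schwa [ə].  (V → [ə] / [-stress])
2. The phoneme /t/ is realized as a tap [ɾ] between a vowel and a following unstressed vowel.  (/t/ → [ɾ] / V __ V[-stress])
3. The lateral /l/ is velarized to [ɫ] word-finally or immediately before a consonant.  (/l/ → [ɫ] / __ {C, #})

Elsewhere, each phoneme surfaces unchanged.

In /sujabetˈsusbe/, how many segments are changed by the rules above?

4

Segments that undergo a rule: /u/ → [ə] (rule 1); /a/ → [ə] (rule 1); /e/ → [ə] (rule 1); /e/ → [ə] (rule 1).
All other segments surface unchanged.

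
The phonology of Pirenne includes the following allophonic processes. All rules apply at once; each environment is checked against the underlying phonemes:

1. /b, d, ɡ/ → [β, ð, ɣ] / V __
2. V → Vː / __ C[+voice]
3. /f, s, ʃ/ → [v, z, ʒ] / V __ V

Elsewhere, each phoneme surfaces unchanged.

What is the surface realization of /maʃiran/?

[maʒiːraːn]

/m/ stays [m].
/a/ (between /m/ and /ʃ/) is in the target of rule 2 but the environment (before a voiced consonant) is not met → [a].
/ʃ/ meets the environment for rule 3 (between two vowels) → [ʒ].
/i/ (between /ʃ/ and /r/) occurs before a voiced consonant → [iː] by rule 2.
/r/ (between /i/ and /a/) is unaffected → [r].
Rule 2 applies to /a/ (between /r/ and /n/: before a voiced consonant) → [aː].
/n/ — not in any rule's target class → [n].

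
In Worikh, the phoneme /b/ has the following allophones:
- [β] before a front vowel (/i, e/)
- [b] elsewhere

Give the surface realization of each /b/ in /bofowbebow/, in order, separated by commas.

[b], [β], [b]

Occurrence 1 (position 1): no conditioning environment matches → elsewhere allophone [b].
Occurrence 2 (position 6): before a front vowel (/i, e/) → [β].
Occurrence 3 (position 8): no conditioning environment matches → elsewhere allophone [b].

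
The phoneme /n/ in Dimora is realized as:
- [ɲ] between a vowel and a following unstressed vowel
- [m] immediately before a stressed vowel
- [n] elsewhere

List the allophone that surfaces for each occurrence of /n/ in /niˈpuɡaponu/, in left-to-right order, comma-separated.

Occurrence 1 (position 1): no conditioning environment matches → elsewhere allophone [n].
Occurrence 2 (position 9): between a vowel and a following unstressed vowel → [ɲ].

[n], [ɲ]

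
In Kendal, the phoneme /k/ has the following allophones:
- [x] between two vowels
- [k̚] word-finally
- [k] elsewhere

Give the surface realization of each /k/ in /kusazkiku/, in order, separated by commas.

[k], [k], [x]

Occurrence 1 (position 1): no conditioning environment matches → elsewhere allophone [k].
Occurrence 2 (position 6): no conditioning environment matches → elsewhere allophone [k].
Occurrence 3 (position 8): between two vowels → [x].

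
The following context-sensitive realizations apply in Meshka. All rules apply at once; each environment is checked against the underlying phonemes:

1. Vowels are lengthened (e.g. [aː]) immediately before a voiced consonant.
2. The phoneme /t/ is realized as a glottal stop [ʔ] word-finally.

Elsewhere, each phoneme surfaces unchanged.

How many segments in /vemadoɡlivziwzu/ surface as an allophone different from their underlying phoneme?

Segments that undergo a rule: /e/ → [eː] (rule 1); /a/ → [aː] (rule 1); /o/ → [oː] (rule 1); /i/ → [iː] (rule 1); /i/ → [iː] (rule 1).
All other segments surface unchanged.

5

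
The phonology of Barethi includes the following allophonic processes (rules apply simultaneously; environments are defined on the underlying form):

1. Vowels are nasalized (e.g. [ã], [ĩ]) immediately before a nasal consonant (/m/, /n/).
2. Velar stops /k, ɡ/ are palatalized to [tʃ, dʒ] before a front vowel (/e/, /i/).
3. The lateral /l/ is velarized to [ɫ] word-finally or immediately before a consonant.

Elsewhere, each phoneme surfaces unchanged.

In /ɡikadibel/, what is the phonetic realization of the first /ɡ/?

/ɡ/ (word-initial): before a front vowel, so rule 2 applies → [dʒ].

[dʒ]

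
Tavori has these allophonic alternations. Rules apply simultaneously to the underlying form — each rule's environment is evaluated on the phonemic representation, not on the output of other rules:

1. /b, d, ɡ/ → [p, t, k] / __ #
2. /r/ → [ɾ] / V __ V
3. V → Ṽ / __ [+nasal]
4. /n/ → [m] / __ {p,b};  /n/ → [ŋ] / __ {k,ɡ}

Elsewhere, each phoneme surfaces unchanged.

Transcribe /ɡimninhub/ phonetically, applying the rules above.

[ɡĩmnĩnhup]

/ɡ/ (word-initial) fails the environment for rule 1, so it stays [ɡ].
Rule 3 applies to /i/ (between /ɡ/ and /m/: before a nasal consonant) → [ĩ].
/m/ stays [m].
/n/ — between /m/ and /i/; rule 4 does not apply here → [n].
Rule 3 applies to /i/ (between /n/ and /n/: before a nasal consonant) → [ĩ].
/n/ — between /i/ and /h/; rule 4 does not apply here → [n].
/h/ (between /n/ and /u/): no rule targets it → [h].
/u/ — between /h/ and /b/; rule 3 does not apply here → [u].
/b/ — word-final, word-finally — surfaces as [p] (rule 1).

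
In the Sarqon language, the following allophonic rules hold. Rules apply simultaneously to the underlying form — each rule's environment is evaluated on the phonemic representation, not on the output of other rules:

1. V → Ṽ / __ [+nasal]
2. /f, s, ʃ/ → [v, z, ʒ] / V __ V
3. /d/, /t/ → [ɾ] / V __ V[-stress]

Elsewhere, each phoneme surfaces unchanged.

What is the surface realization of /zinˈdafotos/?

/z/ — not in any rule's target class → [z].
/i/ (between /z/ and /n/) occurs before a nasal consonant → [ĩ] by rule 1.
/n/ stays [n].
/d/ (between /n/ and /a/) is in the target of rule 3 but the environment (between a vowel and a following unstressed vowel) is not met → [d].
/a/ (between /d/ and /f/) is in the target of rule 1 but the environment (before a nasal consonant) is not met → [a].
Rule 2 applies to /f/ (between /a/ and /o/: between two vowels) → [v].
/o/ (between /f/ and /t/) is in the target of rule 1 but the environment (before a nasal consonant) is not met → [o].
Rule 3 applies to /t/ (between /o/ and /o/: between a vowel and a following unstressed vowel) → [ɾ].
/o/ — between /t/ and /s/; rule 1 does not apply here → [o].
/s/ (word-final) is in the target of rule 2 but the environment (between two vowels) is not met → [s].

[zĩnˈdavoɾos]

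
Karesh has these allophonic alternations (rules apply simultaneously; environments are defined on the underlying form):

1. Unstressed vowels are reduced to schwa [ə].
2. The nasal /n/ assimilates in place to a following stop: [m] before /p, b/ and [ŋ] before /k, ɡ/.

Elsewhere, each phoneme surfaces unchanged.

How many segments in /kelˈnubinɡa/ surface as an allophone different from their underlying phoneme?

4

Segments that undergo a rule: /e/ → [ə] (rule 1); /i/ → [ə] (rule 1); /n/ → [ŋ] (rule 2); /a/ → [ə] (rule 1).
All other segments surface unchanged.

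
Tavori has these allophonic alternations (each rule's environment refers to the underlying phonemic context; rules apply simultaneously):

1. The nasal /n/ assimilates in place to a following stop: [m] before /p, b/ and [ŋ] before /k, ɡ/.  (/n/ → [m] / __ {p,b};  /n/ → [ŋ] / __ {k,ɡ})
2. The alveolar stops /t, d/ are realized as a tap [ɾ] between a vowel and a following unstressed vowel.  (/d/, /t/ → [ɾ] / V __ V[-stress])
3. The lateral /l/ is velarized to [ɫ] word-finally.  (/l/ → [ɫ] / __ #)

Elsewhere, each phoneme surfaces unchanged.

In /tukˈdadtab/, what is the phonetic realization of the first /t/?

/t/ (word-initial) is in the target of rule 2 but the environment (between a vowel and a following unstressed vowel) is not met → [t].

[t]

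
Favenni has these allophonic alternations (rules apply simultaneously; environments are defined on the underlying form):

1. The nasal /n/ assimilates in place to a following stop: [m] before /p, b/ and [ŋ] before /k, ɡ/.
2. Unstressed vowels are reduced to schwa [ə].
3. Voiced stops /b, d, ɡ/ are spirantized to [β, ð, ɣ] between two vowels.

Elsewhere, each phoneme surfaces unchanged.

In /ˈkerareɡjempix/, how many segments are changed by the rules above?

Segments that undergo a rule: /a/ → [ə] (rule 2); /e/ → [ə] (rule 2); /e/ → [ə] (rule 2); /i/ → [ə] (rule 2).
All other segments surface unchanged.

4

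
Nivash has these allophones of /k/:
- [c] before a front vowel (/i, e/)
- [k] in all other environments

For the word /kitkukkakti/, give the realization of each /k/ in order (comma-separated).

[c], [k], [k], [k], [k]

Occurrence 1 (position 1): before a front vowel → [c].
Occurrence 2 (position 4): no conditioning environment matches → elsewhere allophone [k].
Occurrence 3 (position 6): no conditioning environment matches → elsewhere allophone [k].
Occurrence 4 (position 7): no conditioning environment matches → elsewhere allophone [k].
Occurrence 5 (position 9): no conditioning environment matches → elsewhere allophone [k].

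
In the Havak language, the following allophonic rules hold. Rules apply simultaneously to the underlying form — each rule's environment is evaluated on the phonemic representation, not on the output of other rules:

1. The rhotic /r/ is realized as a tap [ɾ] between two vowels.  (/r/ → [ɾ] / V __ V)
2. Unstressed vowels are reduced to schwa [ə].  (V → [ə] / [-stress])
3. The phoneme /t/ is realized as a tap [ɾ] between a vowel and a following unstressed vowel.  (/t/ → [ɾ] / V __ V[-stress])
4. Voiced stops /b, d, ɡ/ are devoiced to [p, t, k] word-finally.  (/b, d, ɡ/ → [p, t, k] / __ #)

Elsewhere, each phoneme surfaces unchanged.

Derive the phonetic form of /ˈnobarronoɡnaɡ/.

[ˈnobərrənəɡnək]

/n/ — not in any rule's target class → [n].
/o/ (between /n/ and /b/) fails the environment for rule 2, so it stays [o].
/b/ (between /o/ and /a/): rule 4 targets it, but not word-finally → unchanged [b].
/a/ (between /b/ and /r/) occurs in an unstressed syllable → [ə] by rule 2.
/r/ (between /a/ and /r/): rule 1 targets it, but not between two vowels → unchanged [r].
/r/ — between /r/ and /o/; rule 1 does not apply here → [r].
/o/ (between /r/ and /n/) occurs in an unstressed syllable → [ə] by rule 2.
/n/ (between /o/ and /o/): no rule targets it → [n].
/o/ — between /n/ and /ɡ/, in an unstressed syllable — surfaces as [ə] (rule 2).
/ɡ/ — between /o/ and /n/; rule 4 does not apply here → [ɡ].
/n/ — not in any rule's target class → [n].
Rule 2 applies to /a/ (between /n/ and /ɡ/: in an unstressed syllable) → [ə].
/ɡ/ (word-final): word-finally, so rule 4 applies → [k].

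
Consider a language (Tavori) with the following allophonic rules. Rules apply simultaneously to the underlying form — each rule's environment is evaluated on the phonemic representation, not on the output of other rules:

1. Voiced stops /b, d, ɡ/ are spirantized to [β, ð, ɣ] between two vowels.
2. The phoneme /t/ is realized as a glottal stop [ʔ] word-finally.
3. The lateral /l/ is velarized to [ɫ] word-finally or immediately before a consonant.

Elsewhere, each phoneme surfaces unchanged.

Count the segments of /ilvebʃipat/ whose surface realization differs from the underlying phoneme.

Segments that undergo a rule: /l/ → [ɫ] (rule 3); /t/ → [ʔ] (rule 2).
All other segments surface unchanged.

2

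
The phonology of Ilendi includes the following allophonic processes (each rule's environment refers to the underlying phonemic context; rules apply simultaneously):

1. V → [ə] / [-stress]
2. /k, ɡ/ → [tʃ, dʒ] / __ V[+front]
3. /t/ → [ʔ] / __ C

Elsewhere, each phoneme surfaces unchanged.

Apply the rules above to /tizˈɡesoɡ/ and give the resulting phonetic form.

[təzˈdʒesəɡ]

/t/ — word-initial; rule 3 does not apply here → [t].
/i/ (between /t/ and /z/): in an unstressed syllable, so rule 1 applies → [ə].
/z/ — not in any rule's target class → [z].
/ɡ/ (between /z/ and /e/) occurs before a front vowel → [dʒ] by rule 2.
/e/ (between /ɡ/ and /s/) fails the environment for rule 1, so it stays [e].
/s/ — not in any rule's target class → [s].
/o/ meets the environment for rule 1 (in an unstressed syllable) → [ə].
/ɡ/ (word-final): rule 2 targets it, but not before a front vowel → unchanged [ɡ].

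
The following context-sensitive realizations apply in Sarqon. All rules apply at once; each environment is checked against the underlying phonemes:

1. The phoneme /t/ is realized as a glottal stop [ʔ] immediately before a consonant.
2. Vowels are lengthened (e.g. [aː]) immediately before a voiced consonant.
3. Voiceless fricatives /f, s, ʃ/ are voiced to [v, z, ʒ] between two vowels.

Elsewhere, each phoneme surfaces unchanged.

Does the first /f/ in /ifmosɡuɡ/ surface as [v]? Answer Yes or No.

/f/ (between /i/ and /m/) fails the environment for rule 3, so it stays [f].
The actual realization is [f], not [v].

No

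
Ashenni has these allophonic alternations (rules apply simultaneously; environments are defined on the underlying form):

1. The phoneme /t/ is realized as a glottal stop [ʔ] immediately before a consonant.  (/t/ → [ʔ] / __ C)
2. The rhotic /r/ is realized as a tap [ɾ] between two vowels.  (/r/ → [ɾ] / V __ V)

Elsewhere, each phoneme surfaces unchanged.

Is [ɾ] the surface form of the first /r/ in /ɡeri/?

Yes

/r/ — between /e/ and /i/, between two vowels — surfaces as [ɾ] (rule 2).
The actual realization is [ɾ], which matches [ɾ].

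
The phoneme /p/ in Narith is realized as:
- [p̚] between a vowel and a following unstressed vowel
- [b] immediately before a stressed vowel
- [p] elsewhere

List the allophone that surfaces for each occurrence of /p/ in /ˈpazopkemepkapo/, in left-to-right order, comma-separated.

[b], [p], [p], [p̚]

Occurrence 1 (position 1): immediately before a stressed vowel → [b].
Occurrence 2 (position 5): no conditioning environment matches → elsewhere allophone [p].
Occurrence 3 (position 10): no conditioning environment matches → elsewhere allophone [p].
Occurrence 4 (position 13): between a vowel and a following unstressed vowel → [p̚].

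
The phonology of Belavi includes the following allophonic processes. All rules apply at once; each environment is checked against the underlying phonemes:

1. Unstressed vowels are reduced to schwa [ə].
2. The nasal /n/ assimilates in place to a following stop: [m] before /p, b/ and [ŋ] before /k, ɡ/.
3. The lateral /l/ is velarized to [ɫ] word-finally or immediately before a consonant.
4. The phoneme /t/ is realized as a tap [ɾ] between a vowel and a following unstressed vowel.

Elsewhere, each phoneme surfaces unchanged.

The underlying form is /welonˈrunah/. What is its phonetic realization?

[wələnˈrunəh]

/e/ meets the environment for rule 1 (in an unstressed syllable) → [ə].
/l/ — between /e/ and /o/; rule 3 does not apply here → [l].
Rule 1 applies to /o/ (between /l/ and /n/: in an unstressed syllable) → [ə].
/n/ (between /o/ and /r/) is in the target of rule 2 but the environment (before a labial or velar stop) is not met → [n].
/u/ (between /r/ and /n/) is in the target of rule 1 but the environment (in an unstressed syllable) is not met → [u].
/n/ (between /u/ and /a/) is in the target of rule 2 but the environment (before a labial or velar stop) is not met → [n].
/a/ — between /n/ and /h/, in an unstressed syllable — surfaces as [ə] (rule 1).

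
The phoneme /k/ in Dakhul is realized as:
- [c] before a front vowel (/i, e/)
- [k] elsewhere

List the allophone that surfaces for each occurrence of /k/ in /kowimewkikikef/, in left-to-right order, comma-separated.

Occurrence 1 (position 1): no conditioning environment matches → elsewhere allophone [k].
Occurrence 2 (position 8): before a front vowel → [c].
Occurrence 3 (position 10): before a front vowel → [c].
Occurrence 4 (position 12): before a front vowel → [c].

[k], [c], [c], [c]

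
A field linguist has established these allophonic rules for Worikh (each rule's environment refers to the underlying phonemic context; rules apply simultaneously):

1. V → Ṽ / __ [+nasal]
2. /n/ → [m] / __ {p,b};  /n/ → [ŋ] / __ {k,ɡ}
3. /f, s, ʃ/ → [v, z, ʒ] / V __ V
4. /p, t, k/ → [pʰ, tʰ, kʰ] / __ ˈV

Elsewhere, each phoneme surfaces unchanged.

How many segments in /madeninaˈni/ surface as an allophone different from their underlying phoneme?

Segments that undergo a rule: /e/ → [ẽ] (rule 1); /i/ → [ĩ] (rule 1); /a/ → [ã] (rule 1).
All other segments surface unchanged.

3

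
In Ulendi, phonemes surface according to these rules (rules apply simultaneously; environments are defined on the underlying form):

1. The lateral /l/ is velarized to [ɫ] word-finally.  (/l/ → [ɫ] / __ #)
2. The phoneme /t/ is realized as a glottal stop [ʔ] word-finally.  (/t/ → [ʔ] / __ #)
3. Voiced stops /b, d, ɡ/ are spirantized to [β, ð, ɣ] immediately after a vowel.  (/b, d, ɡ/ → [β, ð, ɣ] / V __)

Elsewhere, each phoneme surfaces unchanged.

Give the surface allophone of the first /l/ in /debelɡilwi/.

[l]

/l/ (between /e/ and /ɡ/): rule 1 targets it, but not word-finally → unchanged [l].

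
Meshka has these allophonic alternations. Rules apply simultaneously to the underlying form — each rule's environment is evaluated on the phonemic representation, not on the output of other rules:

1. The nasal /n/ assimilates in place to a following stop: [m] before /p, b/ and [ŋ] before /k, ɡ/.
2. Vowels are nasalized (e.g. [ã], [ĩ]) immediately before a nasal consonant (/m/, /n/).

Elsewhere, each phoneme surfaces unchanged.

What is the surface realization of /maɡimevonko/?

[maɡĩmevõŋko]

/m/ (word-initial): no rule targets it → [m].
/a/ (between /m/ and /ɡ/) fails the environment for rule 2, so it stays [a].
/ɡ/ — not in any rule's target class → [ɡ].
Rule 2 applies to /i/ (between /ɡ/ and /m/: before a nasal consonant) → [ĩ].
/m/ — not in any rule's target class → [m].
/e/ — between /m/ and /v/; rule 2 does not apply here → [e].
/v/ (between /e/ and /o/): no rule targets it → [v].
/o/ meets the environment for rule 2 (before a nasal consonant) → [õ].
Rule 1 applies to /n/ (between /o/ and /k/: before a labial or velar stop) → [ŋ].
/k/ — not in any rule's target class → [k].
/o/ (word-final): rule 2 targets it, but not before a nasal consonant → unchanged [o].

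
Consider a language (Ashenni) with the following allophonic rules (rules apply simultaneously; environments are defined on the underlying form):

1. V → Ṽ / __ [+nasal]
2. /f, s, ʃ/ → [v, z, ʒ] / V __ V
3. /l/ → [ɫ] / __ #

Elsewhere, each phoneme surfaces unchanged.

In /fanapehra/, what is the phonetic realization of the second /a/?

[a]

/a/ (between /n/ and /p/) fails the environment for rule 1, so it stays [a].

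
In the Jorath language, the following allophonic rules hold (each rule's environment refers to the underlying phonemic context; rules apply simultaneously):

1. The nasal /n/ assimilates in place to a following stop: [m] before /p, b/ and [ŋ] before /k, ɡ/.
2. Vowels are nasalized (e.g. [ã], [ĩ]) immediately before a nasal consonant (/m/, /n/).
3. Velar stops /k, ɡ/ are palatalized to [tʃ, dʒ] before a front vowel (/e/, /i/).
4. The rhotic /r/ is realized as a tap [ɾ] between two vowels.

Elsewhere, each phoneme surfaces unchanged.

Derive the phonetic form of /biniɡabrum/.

[bĩniɡabrũm]

/b/ — not in any rule's target class → [b].
/i/ meets the environment for rule 2 (before a nasal consonant) → [ĩ].
/n/ (between /i/ and /i/) is in the target of rule 1 but the environment (before a labial or velar stop) is not met → [n].
/i/ (between /n/ and /ɡ/): rule 2 targets it, but not before a nasal consonant → unchanged [i].
/ɡ/ (between /i/ and /a/) is in the target of rule 3 but the environment (before a front vowel) is not met → [ɡ].
/a/ (between /ɡ/ and /b/): rule 2 targets it, but not before a nasal consonant → unchanged [a].
/b/ stays [b].
/r/ (between /b/ and /u/): rule 4 targets it, but not between two vowels → unchanged [r].
/u/ — between /r/ and /m/, before a nasal consonant — surfaces as [ũ] (rule 2).
/m/ (word-final) is unaffected → [m].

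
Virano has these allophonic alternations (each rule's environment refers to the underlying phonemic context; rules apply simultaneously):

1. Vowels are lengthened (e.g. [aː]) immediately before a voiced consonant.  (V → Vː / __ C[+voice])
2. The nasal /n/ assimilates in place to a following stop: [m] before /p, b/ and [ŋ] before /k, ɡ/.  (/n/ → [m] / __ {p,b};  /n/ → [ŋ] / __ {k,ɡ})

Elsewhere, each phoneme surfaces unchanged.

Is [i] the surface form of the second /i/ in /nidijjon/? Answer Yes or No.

/i/ — between /d/ and /j/, before a voiced consonant — surfaces as [iː] (rule 1).
The actual realization is [iː], not [i].

No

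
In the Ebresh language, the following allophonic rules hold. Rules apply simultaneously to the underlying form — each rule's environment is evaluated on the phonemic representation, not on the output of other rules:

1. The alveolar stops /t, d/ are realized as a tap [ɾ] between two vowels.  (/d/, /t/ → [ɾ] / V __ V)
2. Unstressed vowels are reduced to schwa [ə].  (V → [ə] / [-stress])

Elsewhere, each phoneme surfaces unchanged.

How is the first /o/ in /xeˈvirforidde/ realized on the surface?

/o/ (between /f/ and /r/): in an unstressed syllable, so rule 2 applies → [ə].

[ə]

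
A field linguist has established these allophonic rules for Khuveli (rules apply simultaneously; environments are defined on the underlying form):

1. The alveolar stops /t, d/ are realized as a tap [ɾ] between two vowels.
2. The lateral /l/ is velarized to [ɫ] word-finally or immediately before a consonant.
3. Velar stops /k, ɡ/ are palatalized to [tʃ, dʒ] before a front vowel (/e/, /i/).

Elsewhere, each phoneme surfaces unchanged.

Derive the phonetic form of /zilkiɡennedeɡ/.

[ziɫtʃidʒenneɾeɡ]

/z/ — not in any rule's target class → [z].
/i/ stays [i].
/l/ (between /i/ and /k/): word-finally or immediately before a consonant, so rule 2 applies → [ɫ].
Rule 3 applies to /k/ (between /l/ and /i/: before a front vowel) → [tʃ].
/i/ — not in any rule's target class → [i].
/ɡ/ — between /i/ and /e/, before a front vowel — surfaces as [dʒ] (rule 3).
/e/ (between /ɡ/ and /n/): no rule targets it → [e].
/n/ stays [n].
/n/ — not in any rule's target class → [n].
/e/ (between /n/ and /d/): no rule targets it → [e].
/d/ (between /e/ and /e/): between two vowels, so rule 1 applies → [ɾ].
/e/ (between /d/ and /ɡ/): no rule targets it → [e].
/ɡ/ (word-final) fails the environment for rule 3, so it stays [ɡ].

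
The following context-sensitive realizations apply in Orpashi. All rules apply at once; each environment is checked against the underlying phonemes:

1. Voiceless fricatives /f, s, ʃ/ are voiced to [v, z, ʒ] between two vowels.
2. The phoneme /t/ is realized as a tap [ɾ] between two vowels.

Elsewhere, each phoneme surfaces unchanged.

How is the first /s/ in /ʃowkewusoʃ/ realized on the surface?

[z]

/s/ (between /u/ and /o/): between two vowels, so rule 1 applies → [z].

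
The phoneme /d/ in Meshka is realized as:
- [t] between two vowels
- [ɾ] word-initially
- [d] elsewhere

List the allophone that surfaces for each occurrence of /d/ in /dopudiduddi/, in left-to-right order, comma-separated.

[ɾ], [t], [t], [d], [d]

Occurrence 1 (position 1): word-initially → [ɾ].
Occurrence 2 (position 5): between two vowels → [t].
Occurrence 3 (position 7): between two vowels → [t].
Occurrence 4 (position 9): no conditioning environment matches → elsewhere allophone [d].
Occurrence 5 (position 10): no conditioning environment matches → elsewhere allophone [d].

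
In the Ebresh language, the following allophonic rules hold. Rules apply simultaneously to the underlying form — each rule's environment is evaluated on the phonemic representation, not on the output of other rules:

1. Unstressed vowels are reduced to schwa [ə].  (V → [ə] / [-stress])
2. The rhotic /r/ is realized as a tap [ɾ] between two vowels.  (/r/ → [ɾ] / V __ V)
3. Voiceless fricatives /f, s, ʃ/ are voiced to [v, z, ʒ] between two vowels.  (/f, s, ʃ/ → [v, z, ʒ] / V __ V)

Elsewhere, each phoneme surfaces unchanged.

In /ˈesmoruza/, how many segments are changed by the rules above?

Segments that undergo a rule: /o/ → [ə] (rule 1); /r/ → [ɾ] (rule 2); /u/ → [ə] (rule 1); /a/ → [ə] (rule 1).
All other segments surface unchanged.

4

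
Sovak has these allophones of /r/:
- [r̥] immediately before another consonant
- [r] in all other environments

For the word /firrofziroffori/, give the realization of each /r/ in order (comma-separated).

[r̥], [r], [r], [r]

Occurrence 1 (position 3): immediately before another consonant → [r̥].
Occurrence 2 (position 4): no conditioning environment matches → elsewhere allophone [r].
Occurrence 3 (position 9): no conditioning environment matches → elsewhere allophone [r].
Occurrence 4 (position 14): no conditioning environment matches → elsewhere allophone [r].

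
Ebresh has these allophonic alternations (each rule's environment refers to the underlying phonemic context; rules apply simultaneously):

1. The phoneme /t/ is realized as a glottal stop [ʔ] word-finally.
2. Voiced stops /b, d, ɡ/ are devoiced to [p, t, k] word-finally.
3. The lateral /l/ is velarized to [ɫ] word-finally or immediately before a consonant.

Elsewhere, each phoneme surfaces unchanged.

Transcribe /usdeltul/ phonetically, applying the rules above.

/d/ (between /s/ and /e/) is in the target of rule 2 but the environment (word-finally) is not met → [d].
/l/ (between /e/ and /t/) occurs word-finally or immediately before a consonant → [ɫ] by rule 3.
/t/ (between /l/ and /u/) is in the target of rule 1 but the environment (word-finally) is not met → [t].
/l/ — word-final, word-finally or immediately before a consonant — surfaces as [ɫ] (rule 3).

[usdeɫtuɫ]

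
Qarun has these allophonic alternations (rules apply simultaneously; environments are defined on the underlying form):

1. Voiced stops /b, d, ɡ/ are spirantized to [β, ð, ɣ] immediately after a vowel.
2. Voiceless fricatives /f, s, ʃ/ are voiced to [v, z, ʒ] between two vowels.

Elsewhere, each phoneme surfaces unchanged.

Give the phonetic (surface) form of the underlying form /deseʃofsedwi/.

[dezeʒofseðwi]

/d/ (word-initial) is in the target of rule 1 but the environment (immediately after a vowel) is not met → [d].
/e/ stays [e].
/s/ — between /e/ and /e/, between two vowels — surfaces as [z] (rule 2).
/e/ (between /s/ and /ʃ/): no rule targets it → [e].
/ʃ/ meets the environment for rule 2 (between two vowels) → [ʒ].
/o/ (between /ʃ/ and /f/) is unaffected → [o].
/f/ (between /o/ and /s/): rule 2 targets it, but not between two vowels → unchanged [f].
/s/ (between /f/ and /e/): rule 2 targets it, but not between two vowels → unchanged [s].
/e/ stays [e].
/d/ — between /e/ and /w/, immediately after a vowel — surfaces as [ð] (rule 1).
/w/ — not in any rule's target class → [w].
/i/ — not in any rule's target class → [i].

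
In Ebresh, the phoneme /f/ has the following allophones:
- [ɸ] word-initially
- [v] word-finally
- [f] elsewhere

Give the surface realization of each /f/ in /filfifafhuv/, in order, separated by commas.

[ɸ], [f], [f], [f]

Occurrence 1 (position 1): word-initially → [ɸ].
Occurrence 2 (position 4): no conditioning environment matches → elsewhere allophone [f].
Occurrence 3 (position 6): no conditioning environment matches → elsewhere allophone [f].
Occurrence 4 (position 8): no conditioning environment matches → elsewhere allophone [f].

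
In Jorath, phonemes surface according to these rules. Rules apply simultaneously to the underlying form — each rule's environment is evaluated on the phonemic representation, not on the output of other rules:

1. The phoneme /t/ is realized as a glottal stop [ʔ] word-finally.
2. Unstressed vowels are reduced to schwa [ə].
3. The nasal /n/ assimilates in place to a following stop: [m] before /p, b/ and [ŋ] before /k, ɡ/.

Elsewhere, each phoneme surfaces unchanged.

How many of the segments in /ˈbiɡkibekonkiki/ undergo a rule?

6

Segments that undergo a rule: /i/ → [ə] (rule 2); /e/ → [ə] (rule 2); /o/ → [ə] (rule 2); /n/ → [ŋ] (rule 3); /i/ → [ə] (rule 2); /i/ → [ə] (rule 2).
All other segments surface unchanged.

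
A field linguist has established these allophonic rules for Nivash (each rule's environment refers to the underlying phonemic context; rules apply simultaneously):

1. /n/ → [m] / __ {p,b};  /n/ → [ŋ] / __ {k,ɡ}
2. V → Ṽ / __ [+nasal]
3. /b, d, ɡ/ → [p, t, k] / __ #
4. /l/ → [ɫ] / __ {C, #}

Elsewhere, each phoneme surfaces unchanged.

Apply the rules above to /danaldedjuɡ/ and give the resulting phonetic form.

/d/ (word-initial): rule 3 targets it, but not word-finally → unchanged [d].
Rule 2 applies to /a/ (between /d/ and /n/: before a nasal consonant) → [ã].
/n/ (between /a/ and /a/) fails the environment for rule 1, so it stays [n].
/a/ (between /n/ and /l/) is in the target of rule 2 but the environment (before a nasal consonant) is not met → [a].
/l/ (between /a/ and /d/) occurs word-finally or immediately before a consonant → [ɫ] by rule 4.
/d/ (between /l/ and /e/) fails the environment for rule 3, so it stays [d].
/e/ (between /d/ and /d/) fails the environment for rule 2, so it stays [e].
/d/ — between /e/ and /j/; rule 3 does not apply here → [d].
/u/ (between /j/ and /ɡ/) fails the environment for rule 2, so it stays [u].
Rule 3 applies to /ɡ/ (word-final: word-finally) → [k].

[dãnaɫdedjuk]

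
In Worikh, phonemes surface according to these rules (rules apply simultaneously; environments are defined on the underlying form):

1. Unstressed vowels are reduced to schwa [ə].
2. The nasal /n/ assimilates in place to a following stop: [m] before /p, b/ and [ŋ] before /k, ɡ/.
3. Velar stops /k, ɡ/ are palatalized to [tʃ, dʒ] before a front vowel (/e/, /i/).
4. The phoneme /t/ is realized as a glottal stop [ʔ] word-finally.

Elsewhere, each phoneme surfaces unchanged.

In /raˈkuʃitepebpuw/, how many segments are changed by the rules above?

5

Segments that undergo a rule: /a/ → [ə] (rule 1); /i/ → [ə] (rule 1); /e/ → [ə] (rule 1); /e/ → [ə] (rule 1); /u/ → [ə] (rule 1).
All other segments surface unchanged.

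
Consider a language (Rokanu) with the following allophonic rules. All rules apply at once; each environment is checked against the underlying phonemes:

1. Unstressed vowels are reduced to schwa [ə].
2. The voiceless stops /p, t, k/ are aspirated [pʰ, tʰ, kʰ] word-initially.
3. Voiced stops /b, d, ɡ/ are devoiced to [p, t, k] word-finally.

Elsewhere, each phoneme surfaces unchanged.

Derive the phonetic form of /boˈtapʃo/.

/b/ (word-initial) is in the target of rule 3 but the environment (word-finally) is not met → [b].
/o/ — between /b/ and /t/, in an unstressed syllable — surfaces as [ə] (rule 1).
/t/ (between /o/ and /a/) fails the environment for rule 2, so it stays [t].
/a/ — between /t/ and /p/; rule 1 does not apply here → [a].
/p/ (between /a/ and /ʃ/) fails the environment for rule 2, so it stays [p].
/ʃ/ (between /p/ and /o/): no rule targets it → [ʃ].
/o/ (word-final): in an unstressed syllable, so rule 1 applies → [ə].

[bəˈtapʃə]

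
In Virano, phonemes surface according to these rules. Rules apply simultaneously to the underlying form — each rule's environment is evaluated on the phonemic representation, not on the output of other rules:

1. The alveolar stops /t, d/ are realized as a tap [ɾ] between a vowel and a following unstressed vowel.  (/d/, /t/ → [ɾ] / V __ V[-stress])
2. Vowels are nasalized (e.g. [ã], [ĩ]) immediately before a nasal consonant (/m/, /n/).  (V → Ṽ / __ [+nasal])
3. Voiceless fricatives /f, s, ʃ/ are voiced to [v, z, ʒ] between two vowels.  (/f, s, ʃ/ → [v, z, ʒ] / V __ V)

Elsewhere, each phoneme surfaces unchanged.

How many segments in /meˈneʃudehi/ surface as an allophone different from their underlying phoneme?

Segments that undergo a rule: /e/ → [ẽ] (rule 2); /ʃ/ → [ʒ] (rule 3); /d/ → [ɾ] (rule 1).
All other segments surface unchanged.

3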